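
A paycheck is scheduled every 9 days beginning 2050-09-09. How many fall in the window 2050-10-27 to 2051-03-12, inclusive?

15

Occurrences land 9·i days after 2050-09-09 for i = 0, 1, 2, …
2050-10-27 is 48 days after the start; 48 ÷ 9 = 5 remainder 3; since the remainder is 3, round up to i = 6. First occurrence in the window: #7 on 2050-11-02 (6×9 = 54 days in).
2051-03-12 is 184 days after the start; 184 ÷ 9 = 20 remainder 4. Last occurrence in the window: #21 on 2051-03-08.
Occurrences #7 through #21: 15 in total.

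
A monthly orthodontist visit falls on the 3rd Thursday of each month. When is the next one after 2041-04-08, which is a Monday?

April 2041 starts on a Monday; its first Thursday is the 4th, so the 3rd Thursday is the 18th — 2041-04-18.
2041-04-18 is after 2041-04-08, so that is the next one.

2041-04-18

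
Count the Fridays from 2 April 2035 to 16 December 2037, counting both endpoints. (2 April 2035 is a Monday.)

141

2 April 2035 is a Monday; the first Friday on or after it is 6 April 2035 (4 days later).
From 6 April 2035 to 16 December 2037: 269 + 366 + 350 = 985 days (rest of 2035, 2036, to 16 December 2037 in 2037).
985 ÷ 7 = 140 full weeks with remainder 5, so 140 more Fridays after the first → 141.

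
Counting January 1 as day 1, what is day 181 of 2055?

January has 31 days (181 − 31 = 150 remain).
February has 28 days (150 − 28 = 122 remain).
March has 31 days (122 − 31 = 91 remain).
April has 30 days (91 − 30 = 61 remain).
May has 31 days (61 − 31 = 30 remain).
30 into June → June 30.

June 30, 2055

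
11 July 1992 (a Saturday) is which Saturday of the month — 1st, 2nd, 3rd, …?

2nd

Day 11 falls in week ⌈11/7⌉ of the month.
Days 1–7 hold the 1st Saturday, 8–14 the 2nd, 15–21 the 3rd, 22–28 the 4th, 29–31 the 5th.
11 is in the range for the 2nd.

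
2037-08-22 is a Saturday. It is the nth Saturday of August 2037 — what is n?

4th

Day 22 falls in week ⌈22/7⌉ of the month.
Days 1–7 hold the 1st Saturday, 8–14 the 2nd, 15–21 the 3rd, 22–28 the 4th, 29–31 the 5th.
22 is in the range for the 4th.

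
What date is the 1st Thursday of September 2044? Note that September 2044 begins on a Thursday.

September 2044 begins on a Thursday, so the first Thursday is September 1.

1 September 2044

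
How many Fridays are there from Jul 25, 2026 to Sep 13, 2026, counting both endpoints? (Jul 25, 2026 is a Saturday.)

7

Jul 25, 2026 is a Saturday; the first Friday on or after it is Jul 31, 2026 (6 days later).
From Jul 31, 2026 to Sep 13, 2026: 0 + 31 + 13 = 44 days (rest of Jul, Aug, Sep).
44 ÷ 7 = 6 full weeks with remainder 2, so 6 more Fridays after the first → 7.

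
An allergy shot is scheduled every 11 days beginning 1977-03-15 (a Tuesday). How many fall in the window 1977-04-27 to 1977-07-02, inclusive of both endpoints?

6

Occurrences land 11·i days after 1977-03-15 for i = 0, 1, 2, …
1977-04-27 is 43 days after the start; 43 ÷ 11 = 3 remainder 10; since the remainder is 10, round up to i = 4. First occurrence in the window: #5 on 1977-04-28 (4×11 = 44 days in).
1977-07-02 is 109 days after the start; 109 ÷ 11 = 9 remainder 10. Last occurrence in the window: #10 on 1977-06-22.
Occurrences #5 through #10: 6 in total.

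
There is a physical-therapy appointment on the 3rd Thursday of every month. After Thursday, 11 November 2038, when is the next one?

November 2038 starts on a Monday; its first Thursday is the 4th, so the 3rd Thursday is the 18th — 18 November 2038.
18 November 2038 is after 11 November 2038, so that is the next one.

18 November 2038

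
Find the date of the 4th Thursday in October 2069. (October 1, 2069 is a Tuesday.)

October 2069 begins on a Tuesday, so the first Thursday is October 3 (2 days later).
The 4th Thursday is 3 weeks later: 3 + 21 = 24.

24 October 2069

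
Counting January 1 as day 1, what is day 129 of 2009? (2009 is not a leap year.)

Jan has 31 days (129 − 31 = 98 remain).
Feb has 28 days (98 − 28 = 70 remain).
Mar has 31 days (70 − 31 = 39 remain).
Apr has 30 days (39 − 30 = 9 remain).
9 into May → May 9.

May 9, 2009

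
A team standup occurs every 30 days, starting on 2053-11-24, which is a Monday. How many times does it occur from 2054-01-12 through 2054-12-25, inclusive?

Occurrences land 30·i days after 2053-11-24 for i = 0, 1, 2, …
2054-01-12 is 49 days after the start; 49 ÷ 30 = 1 remainder 19; since the remainder is 19, round up to i = 2. First occurrence in the window: #3 on 2054-01-23 (2×30 = 60 days in).
2054-12-25 is 396 days after the start; 396 ÷ 30 = 13 remainder 6. Last occurrence in the window: #14 on 2054-12-19.
Occurrences #3 through #14: 12 in total.

12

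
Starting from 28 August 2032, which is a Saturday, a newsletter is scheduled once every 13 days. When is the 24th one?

The 24th occurrence is 23 intervals after the first: 23 × 13 = 299 days after 28 August 2032.
August has 31 days — 3 days to the end of August leaves 296.
September has 30 days (266 left).
October has 31 days (235 left).
November has 30 days (205 left).
December has 31 days (174 left).
January has 31 days (143 left).
February has 28 days (115 left).
March has 31 days (84 left).
April has 30 days (54 left).
May has 31 days (23 left).
23 days into June → 23 June 2033.

23 June 2033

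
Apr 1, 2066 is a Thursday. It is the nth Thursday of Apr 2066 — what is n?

Day 1 falls in week ⌈1/7⌉ of the month.
Days 1–7 hold the 1st Thursday, 8–14 the 2nd, 15–21 the 3rd, 22–28 the 4th, 29–31 the 5th.
1 is in the range for the 1st.

1st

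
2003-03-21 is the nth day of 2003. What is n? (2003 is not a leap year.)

80

Days in months before March: 31 + 28 = 59.
Plus 21 days into March → day 80.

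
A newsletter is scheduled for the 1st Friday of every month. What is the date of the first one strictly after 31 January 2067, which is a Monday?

January 2067 starts on a Saturday, so its 1st Friday is 7 January 2067 (6 days in).
That is not after 31 January 2067, so look at February 2067.
February 2067 starts on a Tuesday, so its 1st Friday is 4 February 2067 (3 days in).

4 February 2067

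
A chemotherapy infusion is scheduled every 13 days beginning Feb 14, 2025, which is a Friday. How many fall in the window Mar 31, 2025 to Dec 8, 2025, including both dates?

19

Occurrences land 13·i days after Feb 14, 2025 for i = 0, 1, 2, …
Mar 31, 2025 is 45 days after the start; 45 ÷ 13 = 3 remainder 6; since the remainder is 6, round up to i = 4. First occurrence in the window: #5 on Apr 7, 2025 (4×13 = 52 days in).
Dec 8, 2025 is 297 days after the start; 297 ÷ 13 = 22 remainder 11. Last occurrence in the window: #23 on Nov 27, 2025.
Occurrences #5 through #23: 19 in total.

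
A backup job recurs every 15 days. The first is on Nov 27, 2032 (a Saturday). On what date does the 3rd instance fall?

The 3rd occurrence is 2 intervals after the first: 2 × 15 = 30 days after Nov 27, 2032.
Nov has 30 days — 3 days to the end of Nov leaves 27.
27 days into Dec → Dec 27, 2032.

Dec 27, 2032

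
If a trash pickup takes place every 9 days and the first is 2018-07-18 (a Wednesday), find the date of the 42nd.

2019-07-22

The 42nd occurrence is 41 intervals after the first: 41 × 9 = 369 days after 2018-07-18.
July has 31 days — 13 days to the end of July leaves 356.
August has 31 days (325 left).
September has 30 days (295 left).
October has 31 days (264 left).
November has 30 days (234 left).
December has 31 days (203 left).
January has 31 days (172 left).
February has 28 days (144 left).
March has 31 days (113 left).
April has 30 days (83 left).
May has 31 days (52 left).
June has 30 days (22 left).
22 days into July → 2019-07-22.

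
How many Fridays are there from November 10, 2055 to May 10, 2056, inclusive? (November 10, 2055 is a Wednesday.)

26

November 10, 2055 is a Wednesday; the first Friday on or after it is November 12, 2055 (2 days later).
From November 12, 2055 to May 10, 2056: 18 + 31 + 31 + 29 + 31 + 30 + 10 = 180 days (rest of November, December, January, February, March, April, May).
180 ÷ 7 = 25 full weeks with remainder 5, so 25 more Fridays after the first → 26.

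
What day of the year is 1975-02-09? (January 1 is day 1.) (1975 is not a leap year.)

Days in months before February: 31 = 31.
Plus 9 days into February → day 40.

40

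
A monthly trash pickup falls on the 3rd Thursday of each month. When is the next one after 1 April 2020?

April 2020 starts on a Wednesday; its first Thursday is the 2nd, so the 3rd Thursday is the 16th — 16 April 2020.
16 April 2020 is after 1 April 2020, so that is the next one.

16 April 2020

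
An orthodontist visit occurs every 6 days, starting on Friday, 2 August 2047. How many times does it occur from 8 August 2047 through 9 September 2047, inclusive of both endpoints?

6

Occurrences land 6·i days after 2 August 2047 for i = 0, 1, 2, …
8 August 2047 is 6 days after the start; 6 ÷ 6 = 1 remainder 0. First occurrence in the window: #2 on 8 August 2047 (1×6 = 6 days in).
9 September 2047 is 38 days after the start; 38 ÷ 6 = 6 remainder 2. Last occurrence in the window: #7 on 7 September 2047.
Occurrences #2 through #7: 6 in total.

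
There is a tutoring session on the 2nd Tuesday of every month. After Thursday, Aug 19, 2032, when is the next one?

Sep 14, 2032

Aug 2032 starts on a Sunday; its first Tuesday is the 3rd, so the 2nd Tuesday is the 10th — Aug 10, 2032.
That is not after Aug 19, 2032, so look at Sep 2032.
Sep 2032 starts on a Wednesday; its first Tuesday is the 7th, so the 2nd Tuesday is the 14th — Sep 14, 2032.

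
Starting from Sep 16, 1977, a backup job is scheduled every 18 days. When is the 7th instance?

Jan 2, 1978

The 7th occurrence is 6 intervals after the first: 6 × 18 = 108 days after Sep 16, 1977.
Sep has 30 days — 14 days to the end of Sep leaves 94.
Oct has 31 days (63 left).
Nov has 30 days (33 left).
Dec has 31 days (2 left).
2 days into Jan → Jan 2, 1978.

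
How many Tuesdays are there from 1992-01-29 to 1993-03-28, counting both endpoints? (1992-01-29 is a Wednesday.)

1992-01-29 is a Wednesday; the first Tuesday on or after it is 1992-02-04 (6 days later).
From 1992-02-04 to 1993-03-28: 331 + 87 = 418 days (rest of 1992, to 1993-03-28 in 1993).
418 ÷ 7 = 59 full weeks with remainder 5, so 59 more Tuesdays after the first → 60.

60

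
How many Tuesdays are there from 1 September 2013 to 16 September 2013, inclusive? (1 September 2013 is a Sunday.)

2

1 September 2013 is a Sunday; the first Tuesday on or after it is 3 September 2013 (2 days later).
From 3 September 2013 to 16 September 2013 is 16 − 3 = 13 days.
13 ÷ 7 = 1 full weeks with remainder 6, so 1 more Tuesdays after the first → 2.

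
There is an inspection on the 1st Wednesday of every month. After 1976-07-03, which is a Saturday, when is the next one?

1976-07-07

July 1976 starts on a Thursday, so its 1st Wednesday is 1976-07-07 (6 days in).
1976-07-07 is after 1976-07-03, so that is the next one.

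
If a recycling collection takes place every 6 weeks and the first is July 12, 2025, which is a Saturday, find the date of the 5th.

December 27, 2025

The 5th occurrence is 4 intervals after the first: 4 × 42 = 168 days after July 12, 2025.
July has 31 days — 19 days to the end of July leaves 149.
August has 31 days (118 left).
September has 30 days (88 left).
October has 31 days (57 left).
November has 30 days (27 left).
27 days into December → December 27, 2025.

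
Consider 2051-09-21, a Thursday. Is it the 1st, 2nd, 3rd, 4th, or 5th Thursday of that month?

Day 21 falls in week ⌈21/7⌉ of the month.
Days 1–7 hold the 1st Thursday, 8–14 the 2nd, 15–21 the 3rd, 22–28 the 4th, 29–31 the 5th.
21 is in the range for the 3rd.

3rd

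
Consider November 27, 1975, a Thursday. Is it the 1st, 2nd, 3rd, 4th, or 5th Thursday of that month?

4th

Day 27 falls in week ⌈27/7⌉ of the month.
Days 1–7 hold the 1st Thursday, 8–14 the 2nd, 15–21 the 3rd, 22–28 the 4th, 29–31 the 5th.
27 is in the range for the 4th.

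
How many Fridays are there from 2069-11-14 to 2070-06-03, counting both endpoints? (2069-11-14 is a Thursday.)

29

2069-11-14 is a Thursday; the first Friday on or after it is 2069-11-15 (1 day later).
From 2069-11-15 to 2070-06-03: 15 + 31 + 31 + 28 + 31 + 30 + 31 + 3 = 200 days (rest of November, December, January, February, March, April, May, June).
200 ÷ 7 = 28 full weeks with remainder 4, so 28 more Fridays after the first → 29.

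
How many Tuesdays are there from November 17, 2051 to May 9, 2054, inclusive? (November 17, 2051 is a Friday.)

November 17, 2051 is a Friday; the first Tuesday on or after it is November 21, 2051 (4 days later).
From November 21, 2051 to May 9, 2054: 40 + 366 + 365 + 129 = 900 days (rest of 2051, 2052, 2053, to May 9, 2054 in 2054).
900 ÷ 7 = 128 full weeks with remainder 4, so 128 more Tuesdays after the first → 129.

129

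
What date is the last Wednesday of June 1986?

June 25, 1986

The first Wednesday of June 1986 is June 4.
June 1986 has 30 days. Adding weeks: 4, 11, 18, 25 — the last one ≤ 30 is the 25th.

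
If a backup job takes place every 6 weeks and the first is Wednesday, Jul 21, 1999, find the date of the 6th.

The 6th occurrence is 5 intervals after the first: 5 × 42 = 210 days after Jul 21, 1999.
Jul has 31 days — 10 days to the end of Jul leaves 200.
Aug has 31 days (169 left).
Sep has 30 days (139 left).
Oct has 31 days (108 left).
Nov has 30 days (78 left).
Dec has 31 days (47 left).
Jan has 31 days (16 left).
16 days into Feb → Feb 16, 2000.

Feb 16, 2000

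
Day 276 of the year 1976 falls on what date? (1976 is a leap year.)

January has 31 days (276 − 31 = 245 remain).
February has 29 days (245 − 29 = 216 remain).
March has 31 days (216 − 31 = 185 remain).
April has 30 days (185 − 30 = 155 remain).
May has 31 days (155 − 31 = 124 remain).
June has 30 days (124 − 30 = 94 remain).
July has 31 days (94 − 31 = 63 remain).
August has 31 days (63 − 31 = 32 remain).
September has 30 days (32 − 30 = 2 remain).
2 into October → October 2.

2 October 1976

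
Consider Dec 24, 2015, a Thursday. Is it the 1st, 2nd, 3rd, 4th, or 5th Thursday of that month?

Day 24 falls in week ⌈24/7⌉ of the month.
Days 1–7 hold the 1st Thursday, 8–14 the 2nd, 15–21 the 3rd, 22–28 the 4th, 29–31 the 5th.
24 is in the range for the 4th.

4th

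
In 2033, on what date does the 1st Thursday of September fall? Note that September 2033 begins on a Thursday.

1 September 2033

September 2033 begins on a Thursday, so the first Thursday is September 1.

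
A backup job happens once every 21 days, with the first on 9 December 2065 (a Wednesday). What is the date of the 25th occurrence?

The 25th occurrence is 24 intervals after the first: 24 × 21 = 504 days after 9 December 2065.
December has 31 days — 22 days to the end of December leaves 482.
2066 has 365 days (117 left).
January has 31 days (86 left).
February has 28 days (58 left).
March has 31 days (27 left).
27 days into April → 27 April 2067.

27 April 2067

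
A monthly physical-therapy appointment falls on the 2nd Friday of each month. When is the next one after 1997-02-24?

February 1997 starts on a Saturday; its first Friday is the 7th, so the 2nd Friday is the 14th — 1997-02-14.
That is not after 1997-02-24, so look at March 1997.
March 1997 starts on a Saturday; its first Friday is the 7th, so the 2nd Friday is the 14th — 1997-03-14.

1997-03-14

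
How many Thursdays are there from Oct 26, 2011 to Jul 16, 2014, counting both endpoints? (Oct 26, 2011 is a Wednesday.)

142

Oct 26, 2011 is a Wednesday; the first Thursday on or after it is Oct 27, 2011 (1 day later).
From Oct 27, 2011 to Jul 16, 2014: 65 + 366 + 365 + 197 = 993 days (rest of 2011, 2012, 2013, to Jul 16, 2014 in 2014).
993 ÷ 7 = 141 full weeks with remainder 6, so 141 more Thursdays after the first → 142.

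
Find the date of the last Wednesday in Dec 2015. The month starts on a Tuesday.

Dec 2015 begins on a Tuesday, so the first Wednesday is Dec 2 (1 day later).
Dec 2015 has 31 days. Adding weeks: 2, 9, 16, 23, 30 — the last one ≤ 31 is the 30th.

Dec 30, 2015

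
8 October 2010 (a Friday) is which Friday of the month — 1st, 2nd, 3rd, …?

2nd

Day 8 falls in week ⌈8/7⌉ of the month.
Days 1–7 hold the 1st Friday, 8–14 the 2nd, 15–21 the 3rd, 22–28 the 4th, 29–31 the 5th.
8 is in the range for the 2nd.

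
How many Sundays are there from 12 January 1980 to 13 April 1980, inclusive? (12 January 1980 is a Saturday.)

14

12 January 1980 is a Saturday; the first Sunday on or after it is 13 January 1980 (1 day later).
From 13 January 1980 to 13 April 1980: 18 + 29 + 31 + 13 = 91 days (rest of January, February, March, April).
91 ÷ 7 = 13 full weeks with remainder 0, so 13 more Sundays after the first → 14.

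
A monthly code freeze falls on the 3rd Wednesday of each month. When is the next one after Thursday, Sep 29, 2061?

Oct 19, 2061

Sep 2061 starts on a Thursday; its first Wednesday is the 7th, so the 3rd Wednesday is the 21st — Sep 21, 2061.
That is not after Sep 29, 2061, so look at Oct 2061.
Oct 2061 starts on a Saturday; its first Wednesday is the 5th, so the 3rd Wednesday is the 19th — Oct 19, 2061.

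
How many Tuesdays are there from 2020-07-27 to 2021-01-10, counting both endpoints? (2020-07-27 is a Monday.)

2020-07-27 is a Monday; the first Tuesday on or after it is 2020-07-28 (1 day later).
From 2020-07-28 to 2021-01-10: 3 + 31 + 30 + 31 + 30 + 31 + 10 = 166 days (rest of July, August, September, October, November, December, January).
166 ÷ 7 = 23 full weeks with remainder 5, so 23 more Tuesdays after the first → 24.

24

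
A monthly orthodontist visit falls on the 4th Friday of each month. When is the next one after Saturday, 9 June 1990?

June 1990 starts on a Friday; its first Friday is the 1st, so the 4th Friday is the 22nd — 22 June 1990.
22 June 1990 is after 9 June 1990, so that is the next one.

22 June 1990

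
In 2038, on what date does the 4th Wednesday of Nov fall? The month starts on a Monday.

Nov 24, 2038

Nov 2038 begins on a Monday, so the first Wednesday is Nov 3 (2 days later).
The 4th Wednesday is 3 weeks later: 3 + 21 = 24.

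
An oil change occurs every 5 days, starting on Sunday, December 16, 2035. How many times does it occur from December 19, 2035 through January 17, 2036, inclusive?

6

Occurrences land 5·i days after December 16, 2035 for i = 0, 1, 2, …
December 19, 2035 is 3 days after the start; 3 ÷ 5 = 0 remainder 3; since the remainder is 3, round up to i = 1. First occurrence in the window: #2 on December 21, 2035 (1×5 = 5 days in).
January 17, 2036 is 32 days after the start; 32 ÷ 5 = 6 remainder 2. Last occurrence in the window: #7 on January 15, 2036.
Occurrences #2 through #7: 6 in total.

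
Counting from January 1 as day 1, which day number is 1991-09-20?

Days in months before September: 31 + 28 + 31 + 30 + 31 + 30 + 31 + 31 = 243.
Plus 20 days into September → day 263.

263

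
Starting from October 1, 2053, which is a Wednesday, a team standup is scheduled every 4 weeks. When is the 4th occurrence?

December 24, 2053

The 4th occurrence is 3 intervals after the first: 3 × 28 = 84 days after October 1, 2053.
October has 31 days — 30 days to the end of October leaves 54.
November has 30 days (24 left).
24 days into December → December 24, 2053.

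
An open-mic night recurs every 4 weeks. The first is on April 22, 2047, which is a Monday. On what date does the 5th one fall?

August 12, 2047

The 5th occurrence is 4 intervals after the first: 4 × 28 = 112 days after April 22, 2047.
April has 30 days — 8 days to the end of April leaves 104.
May has 31 days (73 left).
June has 30 days (43 left).
July has 31 days (12 left).
12 days into August → August 12, 2047.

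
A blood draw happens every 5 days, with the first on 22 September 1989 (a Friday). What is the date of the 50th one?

25 May 1990

The 50th occurrence is 49 intervals after the first: 49 × 5 = 245 days after 22 September 1989.
September has 30 days — 8 days to the end of September leaves 237.
October has 31 days (206 left).
November has 30 days (176 left).
December has 31 days (145 left).
January has 31 days (114 left).
February has 28 days (86 left).
March has 31 days (55 left).
April has 30 days (25 left).
25 days into May → 25 May 1990.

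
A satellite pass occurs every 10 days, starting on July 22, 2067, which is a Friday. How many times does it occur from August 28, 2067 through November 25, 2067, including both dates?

9

Occurrences land 10·i days after July 22, 2067 for i = 0, 1, 2, …
August 28, 2067 is 37 days after the start; 37 ÷ 10 = 3 remainder 7; since the remainder is 7, round up to i = 4. First occurrence in the window: #5 on August 31, 2067 (4×10 = 40 days in).
November 25, 2067 is 126 days after the start; 126 ÷ 10 = 12 remainder 6. Last occurrence in the window: #13 on November 19, 2067.
Occurrences #5 through #13: 9 in total.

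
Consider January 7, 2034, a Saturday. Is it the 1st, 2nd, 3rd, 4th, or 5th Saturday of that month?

Day 7 falls in week ⌈7/7⌉ of the month.
Days 1–7 hold the 1st Saturday, 8–14 the 2nd, 15–21 the 3rd, 22–28 the 4th, 29–31 the 5th.
7 is in the range for the 1st.

1st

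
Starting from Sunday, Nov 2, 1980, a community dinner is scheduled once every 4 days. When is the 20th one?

The 20th occurrence is 19 intervals after the first: 19 × 4 = 76 days after Nov 2, 1980.
Nov has 30 days — 28 days to the end of Nov leaves 48.
Dec has 31 days (17 left).
17 days into Jan → Jan 17, 1981.

Jan 17, 1981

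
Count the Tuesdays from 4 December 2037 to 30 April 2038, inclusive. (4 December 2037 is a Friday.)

4 December 2037 is a Friday; the first Tuesday on or after it is 8 December 2037 (4 days later).
From 8 December 2037 to 30 April 2038: 23 + 31 + 28 + 31 + 30 = 143 days (rest of December, January, February, March, April).
143 ÷ 7 = 20 full weeks with remainder 3, so 20 more Tuesdays after the first → 21.

21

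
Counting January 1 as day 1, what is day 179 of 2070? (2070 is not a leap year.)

28 June 2070

January has 31 days (179 − 31 = 148 remain).
February has 28 days (148 − 28 = 120 remain).
March has 31 days (120 − 31 = 89 remain).
April has 30 days (89 − 30 = 59 remain).
May has 31 days (59 − 31 = 28 remain).
28 into June → June 28.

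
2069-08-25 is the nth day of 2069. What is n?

Days in months before August: 31 + 28 + 31 + 30 + 31 + 30 + 31 = 212.
Plus 25 days into August → day 237.

237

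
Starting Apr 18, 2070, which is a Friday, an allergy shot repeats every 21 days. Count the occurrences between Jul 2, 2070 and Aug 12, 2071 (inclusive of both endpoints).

Occurrences land 21·i days after Apr 18, 2070 for i = 0, 1, 2, …
Jul 2, 2070 is 75 days after the start; 75 ÷ 21 = 3 remainder 12; since the remainder is 12, round up to i = 4. First occurrence in the window: #5 on Jul 11, 2070 (4×21 = 84 days in).
Aug 12, 2071 is 481 days after the start; 481 ÷ 21 = 22 remainder 19. Last occurrence in the window: #23 on Jul 24, 2071.
Occurrences #5 through #23: 19 in total.

19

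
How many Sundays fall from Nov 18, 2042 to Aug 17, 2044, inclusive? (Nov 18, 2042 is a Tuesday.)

Nov 18, 2042 is a Tuesday; the first Sunday on or after it is Nov 23, 2042 (5 days later).
From Nov 23, 2042 to Aug 17, 2044: 38 + 365 + 230 = 633 days (rest of 2042, 2043, to Aug 17, 2044 in 2044).
633 ÷ 7 = 90 full weeks with remainder 3, so 90 more Sundays after the first → 91.

91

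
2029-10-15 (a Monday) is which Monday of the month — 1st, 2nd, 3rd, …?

Day 15 falls in week ⌈15/7⌉ of the month.
Days 1–7 hold the 1st Monday, 8–14 the 2nd, 15–21 the 3rd, 22–28 the 4th, 29–31 the 5th.
15 is in the range for the 3rd.

3rd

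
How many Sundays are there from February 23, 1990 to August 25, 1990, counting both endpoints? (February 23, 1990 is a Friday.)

26

February 23, 1990 is a Friday; the first Sunday on or after it is February 25, 1990 (2 days later).
From February 25, 1990 to August 25, 1990: 3 + 31 + 30 + 31 + 30 + 31 + 25 = 181 days (rest of February, March, April, May, June, July, August).
181 ÷ 7 = 25 full weeks with remainder 6, so 25 more Sundays after the first → 26.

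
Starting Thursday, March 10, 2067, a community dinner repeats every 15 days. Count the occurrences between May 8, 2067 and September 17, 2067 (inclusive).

Occurrences land 15·i days after March 10, 2067 for i = 0, 1, 2, …
May 8, 2067 is 59 days after the start; 59 ÷ 15 = 3 remainder 14; since the remainder is 14, round up to i = 4. First occurrence in the window: #5 on May 9, 2067 (4×15 = 60 days in).
September 17, 2067 is 191 days after the start; 191 ÷ 15 = 12 remainder 11. Last occurrence in the window: #13 on September 6, 2067.
Occurrences #5 through #13: 9 in total.

9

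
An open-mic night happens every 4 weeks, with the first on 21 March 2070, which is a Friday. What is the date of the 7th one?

5 September 2070

The 7th occurrence is 6 intervals after the first: 6 × 28 = 168 days after 21 March 2070.
March has 31 days — 10 days to the end of March leaves 158.
April has 30 days (128 left).
May has 31 days (97 left).
June has 30 days (67 left).
July has 31 days (36 left).
August has 31 days (5 left).
5 days into September → 5 September 2070.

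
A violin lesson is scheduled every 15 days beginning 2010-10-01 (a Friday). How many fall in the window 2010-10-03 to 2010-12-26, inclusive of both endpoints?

5

Occurrences land 15·i days after 2010-10-01 for i = 0, 1, 2, …
2010-10-03 is 2 days after the start; 2 ÷ 15 = 0 remainder 2; since the remainder is 2, round up to i = 1. First occurrence in the window: #2 on 2010-10-16 (1×15 = 15 days in).
2010-12-26 is 86 days after the start; 86 ÷ 15 = 5 remainder 11. Last occurrence in the window: #6 on 2010-12-15.
Occurrences #2 through #6: 5 in total.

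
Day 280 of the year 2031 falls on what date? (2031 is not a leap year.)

7 October 2031

January has 31 days (280 − 31 = 249 remain).
February has 28 days (249 − 28 = 221 remain).
March has 31 days (221 − 31 = 190 remain).
April has 30 days (190 − 30 = 160 remain).
May has 31 days (160 − 31 = 129 remain).
June has 30 days (129 − 30 = 99 remain).
July has 31 days (99 − 31 = 68 remain).
August has 31 days (68 − 31 = 37 remain).
September has 30 days (37 − 30 = 7 remain).
7 into October → October 7.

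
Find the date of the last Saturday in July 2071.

July 25, 2071

July 2071 begins on a Wednesday, so the first Saturday is July 4 (3 days later).
July 2071 has 31 days. Adding weeks: 4, 11, 18, 25 — the last one ≤ 31 is the 25th.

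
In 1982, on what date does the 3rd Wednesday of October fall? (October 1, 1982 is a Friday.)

October 20, 1982

October 1982 begins on a Friday, so the first Wednesday is October 6 (5 days later).
The 3rd Wednesday is 2 weeks later: 6 + 14 = 20.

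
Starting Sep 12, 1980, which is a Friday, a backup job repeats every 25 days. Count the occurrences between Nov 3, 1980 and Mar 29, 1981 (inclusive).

5

Occurrences land 25·i days after Sep 12, 1980 for i = 0, 1, 2, …
Nov 3, 1980 is 52 days after the start; 52 ÷ 25 = 2 remainder 2; since the remainder is 2, round up to i = 3. First occurrence in the window: #4 on Nov 26, 1980 (3×25 = 75 days in).
Mar 29, 1981 is 198 days after the start; 198 ÷ 25 = 7 remainder 23. Last occurrence in the window: #8 on Mar 6, 1981.
Occurrences #4 through #8: 5 in total.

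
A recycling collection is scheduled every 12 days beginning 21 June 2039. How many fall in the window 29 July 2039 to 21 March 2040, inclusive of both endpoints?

Occurrences land 12·i days after 21 June 2039 for i = 0, 1, 2, …
29 July 2039 is 38 days after the start; 38 ÷ 12 = 3 remainder 2; since the remainder is 2, round up to i = 4. First occurrence in the window: #5 on 8 August 2039 (4×12 = 48 days in).
21 March 2040 is 274 days after the start; 274 ÷ 12 = 22 remainder 10. Last occurrence in the window: #23 on 11 March 2040.
Occurrences #5 through #23: 19 in total.

19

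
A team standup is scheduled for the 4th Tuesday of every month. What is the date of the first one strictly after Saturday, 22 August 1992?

August 1992 starts on a Saturday; its first Tuesday is the 4th, so the 4th Tuesday is the 25th — 25 August 1992.
25 August 1992 is after 22 August 1992, so that is the next one.

25 August 1992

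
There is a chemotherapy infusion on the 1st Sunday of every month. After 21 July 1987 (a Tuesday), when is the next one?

2 August 1987

July 1987 starts on a Wednesday, so its 1st Sunday is 5 July 1987 (4 days in).
That is not after 21 July 1987, so look at August 1987.
August 1987 starts on a Saturday, so its 1st Sunday is 2 August 1987 (1 day in).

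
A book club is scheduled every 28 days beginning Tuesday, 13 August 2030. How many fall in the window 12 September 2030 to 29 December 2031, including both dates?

16

Occurrences land 28·i days after 13 August 2030 for i = 0, 1, 2, …
12 September 2030 is 30 days after the start; 30 ÷ 28 = 1 remainder 2; since the remainder is 2, round up to i = 2. First occurrence in the window: #3 on 8 October 2030 (2×28 = 56 days in).
29 December 2031 is 503 days after the start; 503 ÷ 28 = 17 remainder 27. Last occurrence in the window: #18 on 2 December 2031.
Occurrences #3 through #18: 16 in total.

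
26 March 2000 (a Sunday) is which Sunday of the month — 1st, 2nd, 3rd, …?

4th

Day 26 falls in week ⌈26/7⌉ of the month.
Days 1–7 hold the 1st Sunday, 8–14 the 2nd, 15–21 the 3rd, 22–28 the 4th, 29–31 the 5th.
26 is in the range for the 4th.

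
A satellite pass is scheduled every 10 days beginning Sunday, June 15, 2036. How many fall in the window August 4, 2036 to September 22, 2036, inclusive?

Occurrences land 10·i days after June 15, 2036 for i = 0, 1, 2, …
August 4, 2036 is 50 days after the start; 50 ÷ 10 = 5 remainder 0. First occurrence in the window: #6 on August 4, 2036 (5×10 = 50 days in).
September 22, 2036 is 99 days after the start; 99 ÷ 10 = 9 remainder 9. Last occurrence in the window: #10 on September 13, 2036.
Occurrences #6 through #10: 5 in total.

5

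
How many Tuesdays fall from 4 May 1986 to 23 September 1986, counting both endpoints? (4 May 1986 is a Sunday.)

21

4 May 1986 is a Sunday; the first Tuesday on or after it is 6 May 1986 (2 days later).
From 6 May 1986 to 23 September 1986: 25 + 30 + 31 + 31 + 23 = 140 days (rest of May, June, July, August, September).
140 ÷ 7 = 20 full weeks with remainder 0, so 20 more Tuesdays after the first → 21.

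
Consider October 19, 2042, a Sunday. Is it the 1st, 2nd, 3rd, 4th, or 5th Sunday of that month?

Day 19 falls in week ⌈19/7⌉ of the month.
Days 1–7 hold the 1st Sunday, 8–14 the 2nd, 15–21 the 3rd, 22–28 the 4th, 29–31 the 5th.
19 is in the range for the 3rd.

3rd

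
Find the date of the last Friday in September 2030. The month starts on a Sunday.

September 27, 2030

September 2030 begins on a Sunday, so the first Friday is September 6 (5 days later).
September 2030 has 30 days. Adding weeks: 6, 13, 20, 27 — the last one ≤ 30 is the 27th.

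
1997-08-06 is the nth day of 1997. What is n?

218

Days in months before August: 31 + 28 + 31 + 30 + 31 + 30 + 31 = 212.
Plus 6 days into August → day 218.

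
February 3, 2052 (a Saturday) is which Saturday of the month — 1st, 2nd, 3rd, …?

1st

Day 3 falls in week ⌈3/7⌉ of the month.
Days 1–7 hold the 1st Saturday, 8–14 the 2nd, 15–21 the 3rd, 22–28 the 4th, 29–31 the 5th.
3 is in the range for the 1st.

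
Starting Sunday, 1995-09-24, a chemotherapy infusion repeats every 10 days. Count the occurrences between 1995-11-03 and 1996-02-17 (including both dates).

Occurrences land 10·i days after 1995-09-24 for i = 0, 1, 2, …
1995-11-03 is 40 days after the start; 40 ÷ 10 = 4 remainder 0. First occurrence in the window: #5 on 1995-11-03 (4×10 = 40 days in).
1996-02-17 is 146 days after the start; 146 ÷ 10 = 14 remainder 6. Last occurrence in the window: #15 on 1996-02-11.
Occurrences #5 through #15: 11 in total.

11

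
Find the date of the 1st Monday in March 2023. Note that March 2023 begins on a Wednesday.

March 6, 2023

March 2023 begins on a Wednesday, so the first Monday is March 6 (5 days later).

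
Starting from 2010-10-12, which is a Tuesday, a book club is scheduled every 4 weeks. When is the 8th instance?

The 8th occurrence is 7 intervals after the first: 7 × 28 = 196 days after 2010-10-12.
October has 31 days — 19 days to the end of October leaves 177.
November has 30 days (147 left).
December has 31 days (116 left).
January has 31 days (85 left).
February has 28 days (57 left).
March has 31 days (26 left).
26 days into April → 2011-04-26.

2011-04-26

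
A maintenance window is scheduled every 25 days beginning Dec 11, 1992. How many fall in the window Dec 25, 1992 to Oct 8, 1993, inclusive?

12

Occurrences land 25·i days after Dec 11, 1992 for i = 0, 1, 2, …
Dec 25, 1992 is 14 days after the start; 14 ÷ 25 = 0 remainder 14; since the remainder is 14, round up to i = 1. First occurrence in the window: #2 on Jan 5, 1993 (1×25 = 25 days in).
Oct 8, 1993 is 301 days after the start; 301 ÷ 25 = 12 remainder 1. Last occurrence in the window: #13 on Oct 7, 1993.
Occurrences #2 through #13: 12 in total.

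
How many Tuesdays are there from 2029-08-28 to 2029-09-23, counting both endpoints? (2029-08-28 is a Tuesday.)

4

2029-08-28 is a Tuesday; the first Tuesday on or after it is 2029-08-28.
From 2029-08-28 to 2029-09-23: 3 + 23 = 26 days (rest of August, September).
26 ÷ 7 = 3 full weeks with remainder 5, so 3 more Tuesdays after the first → 4.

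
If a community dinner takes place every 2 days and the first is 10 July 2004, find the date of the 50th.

16 October 2004

The 50th occurrence is 49 intervals after the first: 49 × 2 = 98 days after 10 July 2004.
July has 31 days — 21 days to the end of July leaves 77.
August has 31 days (46 left).
September has 30 days (16 left).
16 days into October → 16 October 2004.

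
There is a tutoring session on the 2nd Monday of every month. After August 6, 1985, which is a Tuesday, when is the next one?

August 1985 starts on a Thursday; its first Monday is the 5th, so the 2nd Monday is the 12th — August 12, 1985.
August 12, 1985 is after August 6, 1985, so that is the next one.

August 12, 1985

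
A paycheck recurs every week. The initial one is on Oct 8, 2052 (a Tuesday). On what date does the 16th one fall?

The 16th occurrence is 15 intervals after the first: 15 × 7 = 105 days after Oct 8, 2052.
Oct has 31 days — 23 days to the end of Oct leaves 82.
Nov has 30 days (52 left).
Dec has 31 days (21 left).
21 days into Jan → Jan 21, 2053.

Jan 21, 2053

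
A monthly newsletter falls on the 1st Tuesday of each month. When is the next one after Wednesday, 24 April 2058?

7 May 2058

April 2058 starts on a Monday, so its 1st Tuesday is 2 April 2058 (1 day in).
That is not after 24 April 2058, so look at May 2058.
May 2058 starts on a Wednesday, so its 1st Tuesday is 7 May 2058 (6 days in).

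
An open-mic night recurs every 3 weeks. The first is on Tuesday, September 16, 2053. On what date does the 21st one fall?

The 21st occurrence is 20 intervals after the first: 20 × 21 = 420 days after September 16, 2053.
September has 30 days — 14 days to the end of September leaves 406.
From end of September to end of 2053 is 92 days (314 left).
January has 31 days (283 left).
February has 28 days (255 left).
March has 31 days (224 left).
April has 30 days (194 left).
May has 31 days (163 left).
June has 30 days (133 left).
July has 31 days (102 left).
August has 31 days (71 left).
September has 30 days (41 left).
October has 31 days (10 left).
10 days into November → November 10, 2054.

November 10, 2054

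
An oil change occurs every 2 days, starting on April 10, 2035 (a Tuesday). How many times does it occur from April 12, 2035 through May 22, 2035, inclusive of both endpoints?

Occurrences land 2·i days after April 10, 2035 for i = 0, 1, 2, …
April 12, 2035 is 2 days after the start; 2 ÷ 2 = 1 remainder 0. First occurrence in the window: #2 on April 12, 2035 (1×2 = 2 days in).
May 22, 2035 is 42 days after the start; 42 ÷ 2 = 21 remainder 0. Last occurrence in the window: #22 on May 22, 2035.
Occurrences #2 through #22: 21 in total.

21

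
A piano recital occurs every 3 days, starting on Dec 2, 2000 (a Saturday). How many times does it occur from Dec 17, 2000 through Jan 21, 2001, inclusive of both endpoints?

Occurrences land 3·i days after Dec 2, 2000 for i = 0, 1, 2, …
Dec 17, 2000 is 15 days after the start; 15 ÷ 3 = 5 remainder 0. First occurrence in the window: #6 on Dec 17, 2000 (5×3 = 15 days in).
Jan 21, 2001 is 50 days after the start; 50 ÷ 3 = 16 remainder 2. Last occurrence in the window: #17 on Jan 19, 2001.
Occurrences #6 through #17: 12 in total.

12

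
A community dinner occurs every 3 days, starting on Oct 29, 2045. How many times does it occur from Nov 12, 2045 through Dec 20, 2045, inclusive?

13

Occurrences land 3·i days after Oct 29, 2045 for i = 0, 1, 2, …
Nov 12, 2045 is 14 days after the start; 14 ÷ 3 = 4 remainder 2; since the remainder is 2, round up to i = 5. First occurrence in the window: #6 on Nov 13, 2045 (5×3 = 15 days in).
Dec 20, 2045 is 52 days after the start; 52 ÷ 3 = 17 remainder 1. Last occurrence in the window: #18 on Dec 19, 2045.
Occurrences #6 through #18: 13 in total.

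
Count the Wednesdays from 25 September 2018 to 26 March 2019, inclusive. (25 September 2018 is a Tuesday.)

25 September 2018 is a Tuesday; the first Wednesday on or after it is 26 September 2018 (1 day later).
From 26 September 2018 to 26 March 2019: 4 + 31 + 30 + 31 + 31 + 28 + 26 = 181 days (rest of September, October, November, December, January, February, March).
181 ÷ 7 = 25 full weeks with remainder 6, so 25 more Wednesdays after the first → 26.

26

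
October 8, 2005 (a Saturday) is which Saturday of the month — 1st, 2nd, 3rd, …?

2nd

Day 8 falls in week ⌈8/7⌉ of the month.
Days 1–7 hold the 1st Saturday, 8–14 the 2nd, 15–21 the 3rd, 22–28 the 4th, 29–31 the 5th.
8 is in the range for the 2nd.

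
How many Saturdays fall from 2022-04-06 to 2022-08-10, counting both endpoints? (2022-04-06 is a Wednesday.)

2022-04-06 is a Wednesday; the first Saturday on or after it is 2022-04-09 (3 days later).
From 2022-04-09 to 2022-08-10: 21 + 31 + 30 + 31 + 10 = 123 days (rest of April, May, June, July, August).
123 ÷ 7 = 17 full weeks with remainder 4, so 17 more Saturdays after the first → 18.

18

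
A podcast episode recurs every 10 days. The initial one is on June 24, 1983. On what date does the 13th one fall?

October 22, 1983

The 13th occurrence is 12 intervals after the first: 12 × 10 = 120 days after June 24, 1983.
June has 30 days — 6 days to the end of June leaves 114.
July has 31 days (83 left).
August has 31 days (52 left).
September has 30 days (22 left).
22 days into October → October 22, 1983.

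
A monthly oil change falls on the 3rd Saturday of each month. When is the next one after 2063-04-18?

2063-04-21

April 2063 starts on a Sunday; its first Saturday is the 7th, so the 3rd Saturday is the 21st — 2063-04-21.
2063-04-21 is after 2063-04-18, so that is the next one.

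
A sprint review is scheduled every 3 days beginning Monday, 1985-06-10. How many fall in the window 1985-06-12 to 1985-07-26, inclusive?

Occurrences land 3·i days after 1985-06-10 for i = 0, 1, 2, …
1985-06-12 is 2 days after the start; 2 ÷ 3 = 0 remainder 2; since the remainder is 2, round up to i = 1. First occurrence in the window: #2 on 1985-06-13 (1×3 = 3 days in).
1985-07-26 is 46 days after the start; 46 ÷ 3 = 15 remainder 1. Last occurrence in the window: #16 on 1985-07-25.
Occurrences #2 through #16: 15 in total.

15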